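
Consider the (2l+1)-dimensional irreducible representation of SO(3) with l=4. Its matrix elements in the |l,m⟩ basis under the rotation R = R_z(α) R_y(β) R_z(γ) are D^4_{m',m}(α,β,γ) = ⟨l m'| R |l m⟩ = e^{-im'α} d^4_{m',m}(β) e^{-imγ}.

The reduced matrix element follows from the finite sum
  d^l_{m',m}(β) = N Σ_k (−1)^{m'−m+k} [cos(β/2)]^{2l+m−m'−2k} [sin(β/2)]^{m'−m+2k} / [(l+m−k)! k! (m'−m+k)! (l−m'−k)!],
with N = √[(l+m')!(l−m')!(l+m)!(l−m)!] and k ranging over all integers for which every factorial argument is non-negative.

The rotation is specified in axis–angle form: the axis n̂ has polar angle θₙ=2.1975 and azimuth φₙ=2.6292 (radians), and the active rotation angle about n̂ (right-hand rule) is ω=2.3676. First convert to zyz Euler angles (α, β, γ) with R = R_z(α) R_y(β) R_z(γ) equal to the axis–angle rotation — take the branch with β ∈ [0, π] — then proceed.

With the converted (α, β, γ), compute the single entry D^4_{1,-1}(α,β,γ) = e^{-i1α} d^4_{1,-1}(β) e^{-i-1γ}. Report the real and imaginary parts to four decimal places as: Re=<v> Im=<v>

Axis–angle → zyz. n̂ = (sinθₙcosφₙ, sinθₙsinφₙ, cosθₙ) = (-0.705945, +0.397097, -0.586478), ω = 2.3676.
R = I cosω + sinω [n̂]ₓ + (1−cosω) n̂n̂ᵀ gives
  R = [+0.139620, -0.070852, +0.987667; -0.890744, -0.444675, +0.094019; +0.432529, -0.892885, -0.125197]
β = atan2(√(R₁₃²+R₂₃²), R₃₃) = 1.696323; α = atan2(R₂₃, R₁₃) mod 2π = 0.094907; γ = atan2(R₃₂, −R₃₁) mod 2π = 4.261285
First d^4_{1,-1}(β=1.6963), then the phase factors e^{-i(1)α} and e^{-i(-1)γ}:
c=cos(1.696323/2)=0.661363, s=sin(1.696323/2)=0.750066; N=√[120·6·6·120]=720.000000
k: max(0,(-1)−(1))=0 … min(4+(-1),4−(1))=3
  k=0: (−1)^2·720.0000/(72)·0.6614^6·0.7501^2 = +0.470803
  k=1: (−1)^3·720.0000/(24)·0.6614^4·0.7501^4 = -1.816682
  k=2: (−1)^4·720.0000/(48)·0.6614^2·0.7501^6 = +1.168335
  k=3: (−1)^5·720.0000/(720)·0.6614^0·0.7501^8 = -0.100183
d^4_{1,-1}(1.6963) = +0.470803 -1.816682 +1.168335 -0.100183 = -0.277727
Phases: e^{-i·(1)·0.0949}=+0.995500-0.094765i, e^{-i·(-1)·4.2613}=-0.435959-0.899967i ⇒ D=+0.144219+0.237347i

Re=0.1442 Im=0.2373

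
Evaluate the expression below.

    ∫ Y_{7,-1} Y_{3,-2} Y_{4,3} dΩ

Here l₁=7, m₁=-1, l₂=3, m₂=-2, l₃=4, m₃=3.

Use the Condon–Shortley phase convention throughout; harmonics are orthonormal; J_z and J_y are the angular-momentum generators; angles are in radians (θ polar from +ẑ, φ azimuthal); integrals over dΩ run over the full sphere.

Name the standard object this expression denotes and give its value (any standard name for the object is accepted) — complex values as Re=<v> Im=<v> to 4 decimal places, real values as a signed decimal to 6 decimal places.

This is a Gaunt coefficient — the integral of a triple product of spherical harmonics over the sphere.
Checks pass: Σm=0; 14 even; l₃=4∈[4,10].
(2·7+1)(2·3+1)(2·4+1) = 945
Δ: 6! 8! 0! / 15! → 1/45045
sum: t=3:−1/20736 = -1/20736
3j²(7 3 4; 0 0 0) = Δ·Π!·Σ² = 35/1287  (sign -1)
sum: t=1:−1/604800 = -1/604800
3j²(7 3 4; -1 -2 3) = Δ·Π!·Σ² = 16/15015  (sign +1)
combine: 4πI² = 945·35/1287·16/15015 = 560/20449
take √, sign -1: I = -0.04668239

Gaunt coefficient, -0.046682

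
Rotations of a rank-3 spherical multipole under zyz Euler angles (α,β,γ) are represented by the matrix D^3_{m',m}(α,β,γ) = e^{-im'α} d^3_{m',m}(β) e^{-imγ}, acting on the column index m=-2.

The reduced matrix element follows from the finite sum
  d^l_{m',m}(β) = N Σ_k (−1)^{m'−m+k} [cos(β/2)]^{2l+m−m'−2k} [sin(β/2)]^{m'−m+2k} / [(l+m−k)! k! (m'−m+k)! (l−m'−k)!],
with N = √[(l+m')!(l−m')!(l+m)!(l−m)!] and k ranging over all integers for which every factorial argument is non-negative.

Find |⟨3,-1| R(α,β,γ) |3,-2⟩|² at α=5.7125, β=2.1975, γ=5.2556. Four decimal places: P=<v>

First d^3_{-1,-2}(β=2.1975), then the phase factors e^{-i(-1)α} and e^{-i(-2)γ}:
With c≡cos(β/2)=0.454710 and s≡sin(β/2)=0.890640, N=[2·24·1·120]^{1/2}=75.894664
k: max(0,(-2)−(-1))=0 … min(3+(-2),3−(-1))=1
  k=0: (−1)^1·75.8947/(24)·0.4547^5·0.8906^1 = -0.054749
  k=1: (−1)^2·75.8947/(12)·0.4547^3·0.8906^3 = +0.420087
d^3_{-1,-2}(2.1975) = -0.054749 +0.420087 = +0.365338
|D^3_{-1,-2}|² = |d^3_{-1,-2}(β)|² = (+0.365338)² = 0.133472 (the z-rotation phases have unit modulus)

P=0.1335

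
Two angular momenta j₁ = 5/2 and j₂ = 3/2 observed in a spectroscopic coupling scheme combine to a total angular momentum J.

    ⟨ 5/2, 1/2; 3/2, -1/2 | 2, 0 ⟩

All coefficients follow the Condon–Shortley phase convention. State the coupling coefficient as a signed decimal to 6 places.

-0.267261

triangle: 2!·3!·1!/7! = 12/5040
(j±m)!: 3!·2!·1!·2!·2!·2! = 96
prefactor² = (2J+1)·Δ·N² = 8/7
  k=0: +1/(0!·2!·2!·1!·1!·0!) = 1/4
  k=1: −1/(1!·1!·1!·0!·2!·1!) = -1/2
Σ = -1/4  ⇒  CG² = 8/7·(-1/4)² = 1/14
CG = −√(1/14) = -0.267261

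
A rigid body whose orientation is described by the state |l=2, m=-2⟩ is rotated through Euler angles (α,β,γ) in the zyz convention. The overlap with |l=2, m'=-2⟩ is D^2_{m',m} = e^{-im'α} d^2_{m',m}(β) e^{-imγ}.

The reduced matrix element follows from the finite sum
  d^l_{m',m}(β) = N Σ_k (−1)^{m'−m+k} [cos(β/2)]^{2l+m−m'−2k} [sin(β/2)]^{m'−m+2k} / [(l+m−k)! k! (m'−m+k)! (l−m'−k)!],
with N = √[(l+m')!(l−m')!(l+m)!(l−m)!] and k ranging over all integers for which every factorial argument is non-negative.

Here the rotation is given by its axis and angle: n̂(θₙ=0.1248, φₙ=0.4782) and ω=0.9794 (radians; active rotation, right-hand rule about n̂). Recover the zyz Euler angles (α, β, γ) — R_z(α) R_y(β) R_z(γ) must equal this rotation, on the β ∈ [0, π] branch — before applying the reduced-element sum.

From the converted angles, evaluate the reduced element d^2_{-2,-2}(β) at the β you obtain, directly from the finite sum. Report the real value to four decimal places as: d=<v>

d=0.9932

Axis–angle → zyz. n̂ = (sinθₙcosφₙ, sinθₙsinφₙ, cosθₙ) = (+0.110513, +0.057282, +0.992223), ω = 0.9794.
R = I cosω + sinω [n̂]ₓ + (1−cosω) n̂n̂ᵀ gives
  R = [+0.562925, -0.820905, +0.096073; +0.826508, +0.558973, -0.066595; +0.000966, +0.116893, +0.993144]
β = atan2(√(R₁₃²+R₂₃²), R₃₃) = 0.117165; α = atan2(R₂₃, R₁₃) mod 2π = 5.677055; γ = atan2(R₃₂, −R₃₁) mod 2π = 1.579063
d^2_{-2,-2}(β=0.1172) via the finite sum:
With c≡cos(β/2)=0.998285 and s≡sin(β/2)=0.058549, N=[1·24·1·24]^{1/2}=24.000000
The bounds max(0,m−m')=0 and min(l+m,l−m')=0 give 1 term
  k=0: (−1)^0·24.0000/(24)·0.9983^4·0.0585^0 = +0.993156
d^2_{-2,-2}(0.1172) = +0.993156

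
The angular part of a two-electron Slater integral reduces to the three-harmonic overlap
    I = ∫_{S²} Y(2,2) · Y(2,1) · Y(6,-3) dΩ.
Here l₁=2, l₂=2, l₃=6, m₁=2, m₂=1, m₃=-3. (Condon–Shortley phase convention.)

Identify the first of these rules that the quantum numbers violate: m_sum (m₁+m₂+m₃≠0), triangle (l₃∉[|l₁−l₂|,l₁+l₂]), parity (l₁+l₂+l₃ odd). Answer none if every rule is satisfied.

Σmᵢ = 0  ✓
l₃∈[|l₁−l₂|,l₁+l₂]=[0,4] required, l₃=6 fails  ✗
Σlᵢ = 10 ⇒ even

triangle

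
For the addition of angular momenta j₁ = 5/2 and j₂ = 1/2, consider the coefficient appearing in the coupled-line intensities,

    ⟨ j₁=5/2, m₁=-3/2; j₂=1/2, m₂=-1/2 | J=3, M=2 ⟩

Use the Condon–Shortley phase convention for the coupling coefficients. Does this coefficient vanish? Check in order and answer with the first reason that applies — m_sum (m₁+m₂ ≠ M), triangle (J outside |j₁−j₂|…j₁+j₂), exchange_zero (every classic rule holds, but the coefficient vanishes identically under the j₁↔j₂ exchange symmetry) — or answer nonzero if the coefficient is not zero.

m-sum: m₁+m₂ = -3/2+(-1/2) = -2, M = 2  ✗ ⇒ coefficient is 0

m_sum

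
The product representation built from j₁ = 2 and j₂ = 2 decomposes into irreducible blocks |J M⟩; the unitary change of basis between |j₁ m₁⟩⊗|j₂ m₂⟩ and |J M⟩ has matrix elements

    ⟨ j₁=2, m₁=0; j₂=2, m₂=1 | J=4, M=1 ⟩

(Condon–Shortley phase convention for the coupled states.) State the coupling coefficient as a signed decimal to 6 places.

j₁+j₂−J=0  J+j₁−j₂=4  J−j₁+j₂=4  j₁+j₂+J+1=9
(j₁±m₁, j₂±m₂, J±M) = (2,2,3,1,5,3)
P² = 1728/7
sum k=0..0:
  [0] +1/24 = 1/24
S = 1/24
C² = P²·S² = 3/7 ; C = +0.654654

+√(3/7) ≈ +0.654654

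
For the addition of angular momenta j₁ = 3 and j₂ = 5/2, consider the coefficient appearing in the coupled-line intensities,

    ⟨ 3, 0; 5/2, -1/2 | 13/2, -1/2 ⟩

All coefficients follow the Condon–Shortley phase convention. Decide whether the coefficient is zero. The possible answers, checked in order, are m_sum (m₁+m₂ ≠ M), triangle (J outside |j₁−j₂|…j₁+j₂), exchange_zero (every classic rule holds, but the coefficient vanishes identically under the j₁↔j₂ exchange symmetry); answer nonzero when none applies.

triangle

m-sum: m₁+m₂ = 0+(-1/2) = -1/2, M = -1/2  ✓
triangle: need |j₁−j₂| ≤ J ≤ j₁+j₂, i.e. J ∈ [1/2, 11/2]; J = 13/2 is outside ✗ ⇒ coefficient is 0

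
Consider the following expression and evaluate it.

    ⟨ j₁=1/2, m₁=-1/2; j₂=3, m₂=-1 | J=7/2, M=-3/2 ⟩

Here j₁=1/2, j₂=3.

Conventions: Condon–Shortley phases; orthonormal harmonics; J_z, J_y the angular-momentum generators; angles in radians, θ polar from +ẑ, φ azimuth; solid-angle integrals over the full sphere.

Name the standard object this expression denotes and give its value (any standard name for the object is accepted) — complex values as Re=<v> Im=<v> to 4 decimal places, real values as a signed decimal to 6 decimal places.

Clebsch–Gordan coefficient, +√(5/7) ≈ +0.845154

This is a Clebsch–Gordan (vector-coupling) coefficient.
j₁+j₂−J=0  J+j₁−j₂=1  J−j₁+j₂=6  j₁+j₂+J+1=8
(j₁±m₁, j₂±m₂, J±M) = (0,1,2,4,2,5)
P² = 11520/7
sum k=0..0:
  [0] +1/48 = 1/48
S = 1/48
C² = P²·S² = 5/7 ; C = +0.845154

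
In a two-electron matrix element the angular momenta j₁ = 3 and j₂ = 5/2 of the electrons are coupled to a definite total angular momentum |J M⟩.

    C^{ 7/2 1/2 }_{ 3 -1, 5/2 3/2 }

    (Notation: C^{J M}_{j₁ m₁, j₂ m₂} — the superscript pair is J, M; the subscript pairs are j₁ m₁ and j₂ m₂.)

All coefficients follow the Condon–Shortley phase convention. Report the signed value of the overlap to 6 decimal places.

j₁+j₂−J=2  J+j₁−j₂=4  J−j₁+j₂=3  j₁+j₂+J+1=10
(j₁±m₁, j₂±m₂, J±M) = (2,4,4,1,4,3)
P² = 18432/175
sum k=1..2:
  [1] −1/36 = -1/36
  [2] +1/16 = 1/16
S = 5/144
C² = P²·S² = 8/63 ; C = +0.356348

+√(8/63) ≈ +0.356348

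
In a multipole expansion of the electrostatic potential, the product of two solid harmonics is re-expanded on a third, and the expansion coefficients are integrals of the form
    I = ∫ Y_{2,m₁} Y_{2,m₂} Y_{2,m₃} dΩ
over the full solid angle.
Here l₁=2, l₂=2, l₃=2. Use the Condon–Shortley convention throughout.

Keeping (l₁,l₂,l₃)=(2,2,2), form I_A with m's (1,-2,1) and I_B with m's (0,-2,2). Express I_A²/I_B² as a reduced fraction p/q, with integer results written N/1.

l's match ⇒ only the (l;m) 3-j factors differ between A and B.
A: triangle coeff Δ(2,2,2) = 1/630; Σ_t [0,0]: t=0:+1/4 = 1/4; (3j)²=3/35 [(2 2 2; 1 -2 1)], sign=-1
B: triangle coeff Δ(2,2,2) = 1/630; Σ_t [0,0]: t=0:+1/8 = 1/8; (3j)²=2/35 [(2 2 2; 0 -2 2)], sign=+1
I_A²/I_B² = (3/35)/(2/35) = 3/2

3/2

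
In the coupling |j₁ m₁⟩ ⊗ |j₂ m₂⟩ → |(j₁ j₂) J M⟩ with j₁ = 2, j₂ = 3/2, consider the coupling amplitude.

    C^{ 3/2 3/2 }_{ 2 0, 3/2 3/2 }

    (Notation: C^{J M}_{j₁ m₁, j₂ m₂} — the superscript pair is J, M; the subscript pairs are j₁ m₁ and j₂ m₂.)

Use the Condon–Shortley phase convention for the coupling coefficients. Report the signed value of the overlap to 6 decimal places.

√[4·2!2!1!/6! · 2!2!3!0!3!0!] = √(16/5)
  +(−1)^2/∏(2,0,0,1,2,0)! = 1/4  (running 1/4)
⟨..|..⟩ = √(16/5)·(1/4) = +0.447214

+0.447214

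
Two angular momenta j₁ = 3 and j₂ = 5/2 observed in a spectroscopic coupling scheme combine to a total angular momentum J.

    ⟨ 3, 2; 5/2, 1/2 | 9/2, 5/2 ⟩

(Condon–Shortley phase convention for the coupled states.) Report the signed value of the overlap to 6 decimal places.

+√(49/198) ≈ +0.497468

triangle: 1!×5!×4!/11! = 2880/39916800
(j±m)!: 5!×1!×3!×2!×7!×2! = 14515200
prefactor² = (2J+1)×Δ×N² = 115200/11
  k=0: +1/(0!×1!×1!×3!×4!×1!) = 1/144
  k=1: −1/(1!×0!×0!×2!×5!×2!) = -1/480
Σ = 7/1440  ⇒  CG² = 115200/11×(7/1440)² = 49/198
CG = +√(49/198) = +0.497468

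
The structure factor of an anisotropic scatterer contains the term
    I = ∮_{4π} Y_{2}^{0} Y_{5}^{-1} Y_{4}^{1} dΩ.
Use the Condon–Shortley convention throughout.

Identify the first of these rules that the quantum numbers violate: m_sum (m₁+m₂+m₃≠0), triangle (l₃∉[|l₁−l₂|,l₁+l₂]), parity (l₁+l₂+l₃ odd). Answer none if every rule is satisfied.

m₁+m₂+m₃ = 0 − 1 + 1 = 0  ✓
triangle: |2−5|=3 ≤ l₃=4 ≤ 2+5=7  ✓
parity: l₁+l₂+l₃ = 11 is odd  ✗

parity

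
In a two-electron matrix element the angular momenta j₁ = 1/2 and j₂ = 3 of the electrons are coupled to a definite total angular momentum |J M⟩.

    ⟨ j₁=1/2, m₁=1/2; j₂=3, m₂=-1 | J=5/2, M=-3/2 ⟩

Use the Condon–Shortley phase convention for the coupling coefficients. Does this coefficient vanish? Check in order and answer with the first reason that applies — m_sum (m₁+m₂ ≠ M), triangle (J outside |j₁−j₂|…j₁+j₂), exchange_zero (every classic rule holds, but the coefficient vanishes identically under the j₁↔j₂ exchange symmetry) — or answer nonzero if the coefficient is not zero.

m_sum

m-sum: m₁+m₂ = 1/2+(-1) = -1/2, M = -3/2  ✗ ⇒ coefficient is 0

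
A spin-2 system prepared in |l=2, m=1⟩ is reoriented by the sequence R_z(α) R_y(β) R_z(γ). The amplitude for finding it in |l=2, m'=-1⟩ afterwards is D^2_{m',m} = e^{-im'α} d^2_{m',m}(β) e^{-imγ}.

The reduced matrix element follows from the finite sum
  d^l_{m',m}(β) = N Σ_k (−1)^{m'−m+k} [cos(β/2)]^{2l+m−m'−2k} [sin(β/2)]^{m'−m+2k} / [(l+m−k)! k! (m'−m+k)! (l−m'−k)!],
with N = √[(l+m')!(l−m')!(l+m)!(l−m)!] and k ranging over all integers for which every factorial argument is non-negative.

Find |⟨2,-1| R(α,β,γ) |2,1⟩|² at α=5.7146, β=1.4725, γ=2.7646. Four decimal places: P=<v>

P=0.2910

Split into d^2_{-1,1}(β=1.4725) × two z-phases.
With c≡cos(β/2)=0.740992 and s≡sin(β/2)=0.671514, N=[1·6·6·1]^{1/2}=6.000000
k: max(0,(1)−(-1))=2 … min(2+(1),2−(-1))=3
  k=2: (−1)^0·6.0000/(2)·0.7410^2·0.6715^2 = +0.742777
  k=3: (−1)^1·6.0000/(6)·0.7410^0·0.6715^4 = -0.203339
d^2_{-1,1}(1.4725) = +0.742777 -0.203339 = +0.539438
|D^2_{-1,1}|² = |d^2_{-1,1}(β)|² = (+0.539438)² = 0.290993 (the z-rotation phases have unit modulus)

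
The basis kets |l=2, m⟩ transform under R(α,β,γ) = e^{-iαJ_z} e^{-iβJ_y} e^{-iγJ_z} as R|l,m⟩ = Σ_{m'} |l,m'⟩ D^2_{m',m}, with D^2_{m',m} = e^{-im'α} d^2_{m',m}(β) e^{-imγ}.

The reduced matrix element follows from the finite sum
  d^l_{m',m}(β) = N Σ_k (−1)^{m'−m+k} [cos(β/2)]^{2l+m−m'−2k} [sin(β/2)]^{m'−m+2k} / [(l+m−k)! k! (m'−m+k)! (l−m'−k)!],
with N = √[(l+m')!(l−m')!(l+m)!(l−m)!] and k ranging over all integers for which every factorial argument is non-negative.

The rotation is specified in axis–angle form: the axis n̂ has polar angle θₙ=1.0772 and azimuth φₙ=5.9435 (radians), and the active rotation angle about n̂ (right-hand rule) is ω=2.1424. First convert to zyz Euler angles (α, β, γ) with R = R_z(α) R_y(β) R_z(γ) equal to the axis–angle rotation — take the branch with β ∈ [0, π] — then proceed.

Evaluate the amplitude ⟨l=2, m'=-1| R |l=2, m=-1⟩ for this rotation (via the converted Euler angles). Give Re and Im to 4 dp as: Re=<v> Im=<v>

Axis–angle → zyz. n̂ = (sinθₙcosφₙ, sinθₙsinφₙ, cosθₙ) = (+0.830315, -0.293419, +0.473796), ω = 2.1424.
R = I cosω + sinω [n̂]ₓ + (1−cosω) n̂n̂ᵀ gives
  R = [+0.521406, -0.773908, +0.359446; +0.023049, -0.408311, -0.912552; +0.852997, +0.484095, -0.195058]
β = atan2(√(R₁₃²+R₂₃²), R₃₃) = 1.767113; α = atan2(R₂₃, R₁₃) mod 2π = 5.087618; γ = atan2(R₃₂, −R₃₁) mod 2π = 2.625396
First d^2_{-1,-1}(β=1.7671), then the phase factors e^{-i(-1)α} and e^{-i(-1)γ}:
c=cos(1.767113/2)=0.634406, s=sin(1.767113/2)=0.773000; N=√[1·6·1·6]=6.000000
k∈{0,1} keeps every argument non-negative
  k=0: (−1)^0·6.0000/(6)·0.6344^4·0.7730^0 = +0.161983
  k=1: (−1)^1·6.0000/(2)·0.6344^2·0.7730^2 = -0.721464
d^2_{-1,-1}(1.7671) = +0.161983 -0.721464 = -0.559481
D = (+0.366486-0.930424i)·(-0.559481)·(-0.869703+0.493576i) = -0.078608-0.553932i

Re=-0.0786 Im=-0.5539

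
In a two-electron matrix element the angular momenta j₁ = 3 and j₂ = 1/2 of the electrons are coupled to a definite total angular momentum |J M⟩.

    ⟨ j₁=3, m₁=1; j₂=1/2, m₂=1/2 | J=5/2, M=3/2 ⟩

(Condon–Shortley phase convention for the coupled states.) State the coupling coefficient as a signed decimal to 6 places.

−√(2/7) ≈ -0.534522

√[6·1!5!0!/7! · 4!2!1!0!4!1!] = √(1152/7)
  +(−1)^1/∏(1,0,1,0,4,0)! = -1/24  (running -1/24)
⟨..|..⟩ = √(1152/7)·(-1/24) = -0.534522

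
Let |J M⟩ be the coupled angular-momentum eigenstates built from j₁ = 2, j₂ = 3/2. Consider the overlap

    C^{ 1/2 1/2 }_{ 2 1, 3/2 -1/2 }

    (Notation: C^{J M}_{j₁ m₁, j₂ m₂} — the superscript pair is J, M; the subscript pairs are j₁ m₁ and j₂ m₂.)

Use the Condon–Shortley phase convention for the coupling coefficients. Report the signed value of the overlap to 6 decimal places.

√[2·3!1!0!/5! · 3!1!1!2!1!0!] = √(6/5)
  +(−1)^1/∏(1,2,0,0,1,0)! = -1/2  (running -1/2)
⟨..|..⟩ = √(6/5)·(-1/2) = -0.547723

-0.547723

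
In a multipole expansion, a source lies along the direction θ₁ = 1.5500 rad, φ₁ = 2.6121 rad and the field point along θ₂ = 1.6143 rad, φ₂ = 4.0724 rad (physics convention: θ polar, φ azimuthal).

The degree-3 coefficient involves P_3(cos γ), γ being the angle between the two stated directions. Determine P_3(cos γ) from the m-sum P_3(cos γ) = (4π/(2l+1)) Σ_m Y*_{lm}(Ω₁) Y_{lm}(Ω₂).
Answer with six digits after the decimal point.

Addition theorem: P_3(cos γ) = (4π/7) Σ_m Y*_{lm}(Ω₁) Y_{lm}(Ω₂), m = −3…3:
  term(m=-3) = -0.05646 + 0.16403j   from Y*(Ω₁)=0.00737 + 0.41689j, Y(Ω₂)=0.39094 + 0.14234j
  term(m=-2) = 0.00092 + 0.00021j   from Y*(Ω₁)=0.01040 - 0.01852j, Y(Ω₂)=0.01272 + 0.04250j
  term(m=-1) = 0.01137 - 0.10249j   from Y*(Ω₁)=0.27826 - 0.16285j, Y(Ω₂)=0.19099 - 0.25653j
  term(m=+0) = -0.00113 + 0.00000j   from Y*(Ω₁)=-0.02326 + 0.00000j, Y(Ω₂)=0.04853 + 0.00000j
  term(m=+1) = 0.01137 + 0.10249j   from Y*(Ω₁)=-0.27826 - 0.16285j, Y(Ω₂)=-0.19099 - 0.25653j
  term(m=+2) = 0.00092 - 0.00021j   from Y*(Ω₁)=0.01040 + 0.01852j, Y(Ω₂)=0.01272 - 0.04250j
  term(m=+3) = -0.05646 - 0.16403j   from Y*(Ω₁)=-0.00737 + 0.41689j, Y(Ω₂)=-0.39094 + 0.14234j
Accumulated sum -0.08946 + 0.00000j; after 4π/(2l+1) scaling, -0.16060 + 0.00000j ⇒ P_3 = -0.160600

-0.160600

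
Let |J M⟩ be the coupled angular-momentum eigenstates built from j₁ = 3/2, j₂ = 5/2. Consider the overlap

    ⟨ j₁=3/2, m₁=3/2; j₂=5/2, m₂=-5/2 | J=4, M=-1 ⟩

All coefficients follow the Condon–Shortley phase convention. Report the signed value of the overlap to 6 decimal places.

triangle: 0!·3!·5!/9! = 720/362880
(j±m)!: 3!·0!·0!·5!·3!·5! = 518400
prefactor² = (2J+1)·Δ·N² = 64800/7
  k=0: +1/(0!·0!·0!·0!·3!·5!) = 1/720
Σ = 1/720  ⇒  CG² = 64800/7·(1/720)² = 1/56
CG = +√(1/56) = +0.133631

+√(1/56) = +0.133631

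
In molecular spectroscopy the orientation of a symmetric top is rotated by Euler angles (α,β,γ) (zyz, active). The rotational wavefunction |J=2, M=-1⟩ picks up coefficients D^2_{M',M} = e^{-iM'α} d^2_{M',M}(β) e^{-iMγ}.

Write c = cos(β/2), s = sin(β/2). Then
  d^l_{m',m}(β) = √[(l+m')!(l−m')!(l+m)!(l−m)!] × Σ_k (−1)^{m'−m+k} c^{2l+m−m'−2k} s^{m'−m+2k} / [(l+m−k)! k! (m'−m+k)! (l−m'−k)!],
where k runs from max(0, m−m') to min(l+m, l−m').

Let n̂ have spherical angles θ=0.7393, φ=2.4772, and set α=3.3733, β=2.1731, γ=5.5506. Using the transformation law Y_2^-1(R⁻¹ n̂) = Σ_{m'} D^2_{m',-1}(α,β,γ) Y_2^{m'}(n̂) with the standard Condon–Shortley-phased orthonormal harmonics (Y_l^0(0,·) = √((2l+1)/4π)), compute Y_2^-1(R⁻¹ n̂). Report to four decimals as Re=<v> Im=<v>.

Need the full column D^2_{m',-1} for m'=−2..2 at α=3.3733, β=2.1731, γ=5.5506.
cos(β/2)=0.465541, sin(β/2)=0.885026
d^2_{-2,-1}: single k=1 term ⇒ +0.178592;  D = +0.172161-0.047493i
d^2_{-1,-1}: k∈[0..1] ⇒ +0.046971 -0.509272 = -0.462301;  D = +0.405513-0.221995i
d^2_{0,-1}: k∈[0..1] ⇒ -0.218729 +0.790501 = +0.571771;  D = +0.425082-0.382397i
d^2_{1,-1}: k∈[0..1] ⇒ +0.509272 -0.613514 = -0.104241;  D = +0.059417-0.085649i
d^2_{2,-1}: single k=0 term ⇒ -0.645441;  D = -0.236285+0.600636i
Y_2^{m'}(θ=0.7393,φ=2.4772) and Σ D·Y over m':
  (+0.1722-0.0475i)·(+0.0420+0.1702i)  (+0.4055-0.2220i)·(-0.3028-0.2372i)  (+0.4251-0.3824i)·(+0.2013+0.0000i)  (+0.0594-0.0856i)·(+0.3028-0.2372i)  (-0.2363+0.6006i)·(+0.0420-0.1702i)
Y_2^-1(R⁻¹ n̂) = +0.015430-0.053150i

Re=0.0154 Im=-0.0531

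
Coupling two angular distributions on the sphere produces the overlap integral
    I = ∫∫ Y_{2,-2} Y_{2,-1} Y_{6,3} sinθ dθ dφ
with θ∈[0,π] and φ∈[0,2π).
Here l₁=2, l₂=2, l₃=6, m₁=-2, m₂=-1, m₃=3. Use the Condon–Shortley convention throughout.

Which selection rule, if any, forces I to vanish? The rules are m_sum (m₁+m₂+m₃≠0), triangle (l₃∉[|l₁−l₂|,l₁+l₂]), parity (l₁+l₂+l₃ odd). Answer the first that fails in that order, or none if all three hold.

triangle

m₁+m₂+m₃ = -2 − 1 + 3 = 0  ✓
triangle: need |l₁−l₂| ≤ l₃ ≤ l₁+l₂ = [0,4]; l₃=6 is outside  ✗
parity: l₁+l₂+l₃ = 10 is even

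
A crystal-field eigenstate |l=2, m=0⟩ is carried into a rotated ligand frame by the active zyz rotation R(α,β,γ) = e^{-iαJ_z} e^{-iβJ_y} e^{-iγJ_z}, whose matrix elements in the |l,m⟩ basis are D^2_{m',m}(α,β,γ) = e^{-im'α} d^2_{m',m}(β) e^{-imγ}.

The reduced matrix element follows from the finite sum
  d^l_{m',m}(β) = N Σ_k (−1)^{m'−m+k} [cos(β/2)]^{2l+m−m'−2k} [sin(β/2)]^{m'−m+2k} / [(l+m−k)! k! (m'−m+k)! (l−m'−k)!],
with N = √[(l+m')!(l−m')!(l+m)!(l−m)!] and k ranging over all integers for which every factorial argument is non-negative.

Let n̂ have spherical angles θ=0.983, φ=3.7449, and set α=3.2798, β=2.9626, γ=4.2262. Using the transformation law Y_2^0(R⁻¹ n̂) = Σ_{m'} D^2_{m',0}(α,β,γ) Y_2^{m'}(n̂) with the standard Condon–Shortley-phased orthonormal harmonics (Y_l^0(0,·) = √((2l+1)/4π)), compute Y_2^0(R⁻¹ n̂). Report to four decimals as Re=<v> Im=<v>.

Need the full column D^2_{m',0} for m'=−2..2 at α=3.2798, β=2.9626, γ=4.2262.
cos(β/2)=0.089377, sin(β/2)=0.995998
d^2_{-2,0}: single k=2 term ⇒ +0.019411;  D = +0.018674+0.005297i
d^2_{-1,0}: k∈[1..2] ⇒ +0.001742 -0.216310 = -0.214568;  D = +0.212522+0.029561i
d^2_{0,0}: k∈[0..2] ⇒ +0.000064 -0.031698 +0.984087 = +0.952453;  D = +0.952453+0.000000i
d^2_{1,0}: k∈[0..1] ⇒ -0.001742 +0.216310 = +0.214568;  D = -0.212522+0.029561i
d^2_{2,0}: single k=0 term ⇒ +0.019411;  D = +0.018674-0.005297i
Y_2^{m'}(θ=0.983,φ=3.7449) and Σ D·Y over m':
  (+0.0187+0.0053i)·(+0.0953-0.2500i)  (+0.2125+0.0296i)·(-0.2936+0.2023i)  (+0.9525+0.0000i)·(-0.0244+0.0000i)  (-0.2125+0.0296i)·(+0.2936+0.2023i)  (+0.0187-0.0053i)·(+0.0953+0.2500i)
Y_2^0(R⁻¹ n̂) = -0.153808+0.000000i

Re=-0.1538 Im=0.0000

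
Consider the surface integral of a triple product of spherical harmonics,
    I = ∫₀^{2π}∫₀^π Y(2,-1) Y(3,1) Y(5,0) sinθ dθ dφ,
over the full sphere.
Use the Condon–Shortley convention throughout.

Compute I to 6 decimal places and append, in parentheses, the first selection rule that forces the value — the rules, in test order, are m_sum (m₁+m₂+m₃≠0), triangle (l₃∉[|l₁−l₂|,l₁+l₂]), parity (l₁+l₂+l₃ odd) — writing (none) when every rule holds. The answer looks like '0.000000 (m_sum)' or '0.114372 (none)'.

0.169433 (none)

Checks pass: Σm=0; 10 even; l₃=5∈[1,5].
(2·2+1)(2·3+1)(2·5+1) = 385
Δ: 0! 4! 6! / 11! → 1/2310
sum: t=0:+1/144 = 1/144
3j²(2 3 5; 0 0 0) = Δ·Π!·Σ² = 10/231  (sign -1)
sum: t=0:+1/288 = 1/288
3j²(2 3 5; -1 1 0) = Δ·Π!·Σ² = 5/231  (sign -1)
combine: 4πI² = 385·10/231·5/231 = 250/693
take √, sign +1: I = 0.16943318
No selection rule forces the value: the integral is nonzero (none).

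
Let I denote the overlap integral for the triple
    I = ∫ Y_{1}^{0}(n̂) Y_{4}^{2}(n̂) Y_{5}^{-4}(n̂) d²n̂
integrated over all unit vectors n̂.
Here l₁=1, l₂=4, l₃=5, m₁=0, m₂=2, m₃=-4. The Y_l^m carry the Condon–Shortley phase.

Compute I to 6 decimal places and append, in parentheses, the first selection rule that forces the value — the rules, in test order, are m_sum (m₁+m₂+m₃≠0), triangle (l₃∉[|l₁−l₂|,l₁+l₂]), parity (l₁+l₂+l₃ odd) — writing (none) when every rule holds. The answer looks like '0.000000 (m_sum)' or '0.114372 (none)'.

Σmᵢ = -2 ≠ 0, so the φ-integral vanishes; I = 0

0.000000 (m_sum)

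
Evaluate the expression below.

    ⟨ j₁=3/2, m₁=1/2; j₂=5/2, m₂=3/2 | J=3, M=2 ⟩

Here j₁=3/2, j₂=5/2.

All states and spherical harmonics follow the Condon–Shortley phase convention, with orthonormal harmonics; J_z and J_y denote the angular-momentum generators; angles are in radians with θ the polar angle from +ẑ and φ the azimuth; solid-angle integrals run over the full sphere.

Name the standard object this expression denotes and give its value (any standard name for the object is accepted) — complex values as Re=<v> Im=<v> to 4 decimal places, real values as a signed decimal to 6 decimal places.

This is a Clebsch–Gordan (vector-coupling) coefficient.
√[7·1!2!4!/8! · 2!1!4!1!5!1!] = √(48)
  +(−1)^0/∏(0,1,1,4,1,0)! = 1/24  (running 1/24)
  +(−1)^1/∏(1,0,0,3,2,1)! = -1/12  (running -1/24)
⟨..|..⟩ = √(48)·(-1/24) = -0.288675

Clebsch–Gordan coefficient, −√(1/12) ≈ -0.288675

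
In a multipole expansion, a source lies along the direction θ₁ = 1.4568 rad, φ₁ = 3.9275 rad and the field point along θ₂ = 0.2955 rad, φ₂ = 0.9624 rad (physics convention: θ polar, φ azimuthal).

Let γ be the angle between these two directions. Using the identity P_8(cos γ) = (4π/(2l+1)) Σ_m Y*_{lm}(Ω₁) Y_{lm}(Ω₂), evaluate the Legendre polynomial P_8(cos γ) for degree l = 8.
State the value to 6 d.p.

0.017689

Term-by-term m-sum for l=8 (normalisation 4π/17 = 0.739198):
  [-8]  conj(Y_{8,-8})(Ω₁) = (0.489262, 0.001993) ; Y_{8,-8}(Ω₂) = (0.000004, -0.000026) ; Δ = (0.000002, -0.000013)
  [-7]  conj(Y_{8,-7})(Ω₁) = (-0.159005, 0.157875) ; Y_{8,-7}(Ω₂) = (0.000315, -0.000154) ; Δ = (-0.000026, 0.000074)
  [-6]  conj(Y_{8,-6})(Ω₁) = (-0.000891, 0.291734) ; Y_{8,-6}(Ω₂) = (0.002552, 0.001424) ; Δ = (-0.000418, 0.000743)
  [-5]  conj(Y_{8,-5})(Ω₁) = (-0.177187, -0.178092) ; Y_{8,-5}(Ω₂) = (0.001738, 0.017393) ; Δ = (0.002790, -0.003391)
  [-4]  conj(Y_{8,-4})(Ω₁) = (-0.222300, -0.000453) ; Y_{8,-4}(Ω₂) = (-0.058496, 0.050076) ; Δ = (0.013026, -0.011105)
  [-3]  conj(Y_{8,-3})(Ω₁) = (0.184242, -0.183680) ; Y_{8,-3}(Ω₂) = (-0.237093, -0.061650) ; Δ = (-0.055006, 0.032191)
  [-2]  conj(Y_{8,-2})(Ω₁) = (0.000193, -0.189957) ; Y_{8,-2}(Ω₂) = (-0.180584, -0.488630) ; Δ = (-0.092853, 0.034209)
  [-1]  conj(Y_{8,-1})(Ω₁) = (0.185886, 0.186075) ; Y_{8,-1}(Ω₂) = (0.331653, -0.476148) ; Δ = (0.150249, -0.026797)
  [+0]  conj(Y_{8,0})(Ω₁) = (0.180202, -0.000000) ; Y_{8,0}(Ω₂) = (-0.064352, 0.000000) ; Δ = (-0.011596, 0.000000)
  [+1]  conj(Y_{8,1})(Ω₁) = (-0.185886, 0.186075) ; Y_{8,1}(Ω₂) = (-0.331653, -0.476148) ; Δ = (0.150249, 0.026797)
  [+2]  conj(Y_{8,2})(Ω₁) = (0.000193, 0.189957) ; Y_{8,2}(Ω₂) = (-0.180584, 0.488630) ; Δ = (-0.092853, -0.034209)
  [+3]  conj(Y_{8,3})(Ω₁) = (-0.184242, -0.183680) ; Y_{8,3}(Ω₂) = (0.237093, -0.061650) ; Δ = (-0.055006, -0.032191)
  [+4]  conj(Y_{8,4})(Ω₁) = (-0.222300, 0.000453) ; Y_{8,4}(Ω₂) = (-0.058496, -0.050076) ; Δ = (0.013026, 0.011105)
  [+5]  conj(Y_{8,5})(Ω₁) = (0.177187, -0.178092) ; Y_{8,5}(Ω₂) = (-0.001738, 0.017393) ; Δ = (0.002790, 0.003391)
  [+6]  conj(Y_{8,6})(Ω₁) = (-0.000891, -0.291734) ; Y_{8,6}(Ω₂) = (0.002552, -0.001424) ; Δ = (-0.000418, -0.000743)
  [+7]  conj(Y_{8,7})(Ω₁) = (0.159005, 0.157875) ; Y_{8,7}(Ω₂) = (-0.000315, -0.000154) ; Δ = (-0.000026, -0.000074)
  [+8]  conj(Y_{8,8})(Ω₁) = (0.489262, -0.001993) ; Y_{8,8}(Ω₂) = (0.000004, 0.000026) ; Δ = (0.000002, 0.000013)
Total Σ_m = (0.023931, 0.000000). Multiply by 0.739198: (0.017689, 0.000000). P_8(cos γ) = 0.017689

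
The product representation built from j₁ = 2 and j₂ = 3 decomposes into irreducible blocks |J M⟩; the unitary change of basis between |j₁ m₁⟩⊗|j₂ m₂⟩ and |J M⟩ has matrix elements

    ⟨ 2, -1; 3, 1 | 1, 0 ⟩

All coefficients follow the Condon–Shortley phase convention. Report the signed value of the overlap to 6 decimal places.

−√(8/35) ≈ -0.478091

triangle: 4!·0!·2!/7! = 48/5040
(j±m)!: 1!·3!·4!·2!·1!·1! = 288
prefactor² = (2J+1)·Δ·N² = 288/35
  k=3: −1/(3!·1!·0!·1!·0!·1!) = -1/6
Σ = -1/6  ⇒  CG² = 288/35·(-1/6)² = 8/35
CG = −√(8/35) = -0.478091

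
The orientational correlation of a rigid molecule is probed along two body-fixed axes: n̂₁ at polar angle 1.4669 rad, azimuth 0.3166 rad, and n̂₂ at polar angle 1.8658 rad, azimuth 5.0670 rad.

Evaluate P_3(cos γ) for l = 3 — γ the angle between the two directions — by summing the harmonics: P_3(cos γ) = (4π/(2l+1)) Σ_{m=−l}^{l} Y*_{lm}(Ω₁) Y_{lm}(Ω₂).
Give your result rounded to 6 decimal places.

-0.009016

Expand P_3 via completeness: Σ_{m} conj(Y_{3,m}) at Ω₁ times Y_{3,m} at Ω₂ —
  term(m=-3) = -0.017071-0.149049i   from Y*(Ω₁)=+0.238854+0.333868i, Y(Ω₂)=-0.319489-0.177437i
  term(m=-2) = +0.028439-0.002166i   from Y*(Ω₁)=+0.084523+0.062042i, Y(Ω₂)=+0.206426-0.177150i
  term(m=-1) = +0.002063+0.054259i   from Y*(Ω₁)=-0.289035-0.094694i, Y(Ω₂)=-0.061988-0.167418i
  term(m=+0) = -0.031886-0.000000i   from Y*(Ω₁)=-0.114024-0.000000i, Y(Ω₂)=+0.279638+0.000000i
  term(m=+1) = +0.002063-0.054259i   from Y*(Ω₁)=+0.289035-0.094694i, Y(Ω₂)=+0.061988-0.167418i
  term(m=+2) = +0.028439+0.002166i   from Y*(Ω₁)=+0.084523-0.062042i, Y(Ω₂)=+0.206426+0.177150i
  term(m=+3) = -0.017071+0.149049i   from Y*(Ω₁)=-0.238854+0.333868i, Y(Ω₂)=+0.319489-0.177437i
Total Σ_m = -0.005023+0.000000i. Multiply by 1.795196: -0.009016+0.000000i. P_3(cos γ) = -0.009016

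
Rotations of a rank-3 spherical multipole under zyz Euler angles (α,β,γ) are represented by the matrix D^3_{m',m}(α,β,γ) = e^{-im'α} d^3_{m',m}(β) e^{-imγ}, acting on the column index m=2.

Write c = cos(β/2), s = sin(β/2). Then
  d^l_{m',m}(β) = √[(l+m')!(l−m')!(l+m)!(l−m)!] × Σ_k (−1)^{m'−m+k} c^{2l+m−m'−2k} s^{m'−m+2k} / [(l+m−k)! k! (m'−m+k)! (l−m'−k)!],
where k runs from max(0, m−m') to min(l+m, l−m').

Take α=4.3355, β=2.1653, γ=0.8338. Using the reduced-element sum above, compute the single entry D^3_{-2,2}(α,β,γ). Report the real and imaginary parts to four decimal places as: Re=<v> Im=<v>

Re=0.1462 Im=0.1283

D^3_{-2,2}(4.3355,2.1653,0.8338) = e^{-i·-2·4.3355}·d^3_{-2,2}(2.1653)·e^{-i·2·0.8338}. Compute d first:
Half-angle: c=0.468990, s=0.883204. N=√(1·120·120·1)=120.000000
k∈{4,5} keeps every argument non-negative
  k=4: (−1)^0·120.0000/(24)·0.4690^2·0.8832^4 = +0.669175
  k=5: (−1)^1·120.0000/(120)·0.4690^0·0.8832^6 = -0.474641
d^3_{-2,2}(2.1653) = +0.669175 -0.474641 = +0.194534
Phases: e^{-i·(-2)·4.3355}=-0.729108+0.684398i, e^{-i·(2)·0.8338}=-0.096653-0.995318i ⇒ D=+0.146224+0.128304i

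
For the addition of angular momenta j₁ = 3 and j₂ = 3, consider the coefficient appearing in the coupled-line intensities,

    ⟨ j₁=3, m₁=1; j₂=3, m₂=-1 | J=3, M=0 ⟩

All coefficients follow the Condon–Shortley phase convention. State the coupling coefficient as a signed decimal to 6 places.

triangle: 3!*3!*3!/10! = 216/3628800
(j±m)!: 4!*2!*2!*4!*3!*3! = 82944
prefactor² = (2J+1)*Δ*N² = 864/25
  k=0: +1/(0!*3!*2!*2!*1!*1!) = 1/24
  k=1: −1/(1!*2!*1!*1!*2!*2!) = -1/8
  k=2: +1/(2!*1!*0!*0!*3!*3!) = 1/72
Σ = -5/72  ⇒  CG² = 864/25*(-5/72)² = 1/6
CG = −√(1/6) = -0.408248

-0.408248  (= −√(1/6))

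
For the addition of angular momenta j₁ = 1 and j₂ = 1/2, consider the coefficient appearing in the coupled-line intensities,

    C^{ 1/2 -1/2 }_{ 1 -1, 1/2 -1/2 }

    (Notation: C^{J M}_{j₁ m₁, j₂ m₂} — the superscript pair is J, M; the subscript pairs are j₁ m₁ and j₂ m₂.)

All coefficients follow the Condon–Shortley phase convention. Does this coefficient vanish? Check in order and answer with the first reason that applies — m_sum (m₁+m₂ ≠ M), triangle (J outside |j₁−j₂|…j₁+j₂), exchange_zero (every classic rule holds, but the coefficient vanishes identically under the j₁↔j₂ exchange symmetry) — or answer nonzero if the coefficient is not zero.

m_sum

m-sum: m₁+m₂ = -1+(-1/2) = -3/2, M = -1/2  ✗ ⇒ coefficient is 0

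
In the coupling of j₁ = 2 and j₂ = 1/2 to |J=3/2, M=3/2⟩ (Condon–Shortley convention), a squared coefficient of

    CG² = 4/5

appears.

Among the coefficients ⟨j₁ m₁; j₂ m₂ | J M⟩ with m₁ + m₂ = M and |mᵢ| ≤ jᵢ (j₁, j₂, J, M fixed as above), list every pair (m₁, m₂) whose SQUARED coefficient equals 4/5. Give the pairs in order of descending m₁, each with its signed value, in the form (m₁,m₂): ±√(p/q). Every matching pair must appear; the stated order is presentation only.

Admissible pairs with m₁+m₂ = M = 3/2: (1,1/2), (2,-1/2)
  (m₁,m₂)=(2,-1/2): CG² = 4/5, CG = +√(4/5)   ← matches the target
  (m₁,m₂)=(1,1/2): CG² = 1/5, CG = −√(1/5)
Pairs with CG² = 4/5: (2,-1/2): +√(4/5)

(2,-1/2): +√(4/5)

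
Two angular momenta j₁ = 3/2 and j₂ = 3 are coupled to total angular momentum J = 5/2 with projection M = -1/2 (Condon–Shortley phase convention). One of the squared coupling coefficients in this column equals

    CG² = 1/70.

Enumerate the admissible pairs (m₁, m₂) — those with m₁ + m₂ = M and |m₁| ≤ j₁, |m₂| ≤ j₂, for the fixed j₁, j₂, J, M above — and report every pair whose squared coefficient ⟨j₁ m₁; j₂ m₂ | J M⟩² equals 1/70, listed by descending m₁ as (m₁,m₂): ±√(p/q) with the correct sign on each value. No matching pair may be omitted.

(1/2,-1): −√(1/70)

Admissible pairs with m₁+m₂ = M = -1/2: (-3/2,1), (-1/2,0), (1/2,-1), (3/2,-2)
  (m₁,m₂)=(3/2,-2): CG² = 3/7, CG = +√(3/7)
  (m₁,m₂)=(1/2,-1): CG² = 1/70, CG = −√(1/70)   ← matches the target
  (m₁,m₂)=(-1/2,0): CG² = 6/35, CG = −√(6/35)
  (m₁,m₂)=(-3/2,1): CG² = 27/70, CG = +√(27/70)
Pairs with CG² = 1/70: (1/2,-1): −√(1/70)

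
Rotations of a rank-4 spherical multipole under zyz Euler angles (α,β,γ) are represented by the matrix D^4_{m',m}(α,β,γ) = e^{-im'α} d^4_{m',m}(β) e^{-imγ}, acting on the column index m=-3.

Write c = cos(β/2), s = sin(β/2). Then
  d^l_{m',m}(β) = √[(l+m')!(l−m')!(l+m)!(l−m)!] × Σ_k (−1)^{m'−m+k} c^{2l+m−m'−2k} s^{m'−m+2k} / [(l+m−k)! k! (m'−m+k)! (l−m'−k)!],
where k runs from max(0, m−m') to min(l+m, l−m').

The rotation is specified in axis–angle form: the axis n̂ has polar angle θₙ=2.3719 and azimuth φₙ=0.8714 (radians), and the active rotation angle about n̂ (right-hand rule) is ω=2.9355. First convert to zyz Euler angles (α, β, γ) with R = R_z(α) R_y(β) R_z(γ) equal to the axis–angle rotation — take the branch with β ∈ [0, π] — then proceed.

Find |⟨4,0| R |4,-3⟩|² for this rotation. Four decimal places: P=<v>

P=0.0038

Axis–angle → zyz. n̂ = (sinθₙcosφₙ, sinθₙsinφₙ, cosθₙ) = (+0.447999, +0.532535, -0.718125), ω = 2.9355.
R = I cosω + sinω [n̂]ₓ + (1−cosω) n̂n̂ᵀ gives
  R = [-0.581679, +0.619057, -0.527654; +0.325147, -0.417652, -0.848438; -0.745606, -0.665083, +0.041655]
β = atan2(√(R₁₃²+R₂₃²), R₃₃) = 1.529130; α = atan2(R₂₃, R₁₃) mod 2π = 4.156013; γ = atan2(R₃₂, −R₃₁) mod 2π = 5.554806
First d^4_{0,-3}(β=1.5291), then the phase factors e^{-i(0)α} and e^{-i(-3)γ}:
Half-angle: c=0.721684, s=0.692223. N=√(24·24·1·5040)=1703.830978
k∈{0,1} keeps every argument non-negative
  k=0: (−1)^3·1703.8310/(144)·0.7217^5·0.6922^3 = -0.768310
  k=1: (−1)^4·1703.8310/(144)·0.7217^3·0.6922^5 = +0.706862
d^4_{0,-3}(1.5291) = -0.768310 +0.706862 = -0.061448
|D^4_{0,-3}|² = |d^4_{0,-3}(β)|² = (-0.061448)² = 0.003776 (the z-rotation phases have unit modulus)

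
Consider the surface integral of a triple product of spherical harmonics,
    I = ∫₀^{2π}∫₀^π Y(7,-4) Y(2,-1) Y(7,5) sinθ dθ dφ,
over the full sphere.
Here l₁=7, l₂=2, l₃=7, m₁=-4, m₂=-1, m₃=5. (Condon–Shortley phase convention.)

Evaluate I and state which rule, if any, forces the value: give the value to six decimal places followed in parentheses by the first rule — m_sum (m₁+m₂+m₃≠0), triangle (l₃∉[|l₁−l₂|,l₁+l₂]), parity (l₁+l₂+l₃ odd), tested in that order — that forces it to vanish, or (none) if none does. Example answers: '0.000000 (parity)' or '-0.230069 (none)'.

m-sum 0 ✓  L=16 even ✓  5≤7≤9 ✓
Π(2lᵢ+1) = 15×5×15 = 1125
triangle coeff Δ(7,2,7) = 1/185640
Σ_t [0,2]: t=0:+1/2419200 t=1:−1/518400 t=2:+1/2419200 = -1/907200
(3j)²=56/3315 [(7 2 7; 0 0 0)], sign=+1
Σ_t [0,1]: t=0:+1/79833600 t=1:−1/14515200 = -1/17740800
(3j)²=729/30940 [(7 2 7; -4 -1 5)], sign=-1
⇒ 4πI² = 21870/48841
I = (-1)√(21870/48841/(4π)) = -0.18876748
No selection rule forces the value: the integral is nonzero (none).

-0.188767 (none)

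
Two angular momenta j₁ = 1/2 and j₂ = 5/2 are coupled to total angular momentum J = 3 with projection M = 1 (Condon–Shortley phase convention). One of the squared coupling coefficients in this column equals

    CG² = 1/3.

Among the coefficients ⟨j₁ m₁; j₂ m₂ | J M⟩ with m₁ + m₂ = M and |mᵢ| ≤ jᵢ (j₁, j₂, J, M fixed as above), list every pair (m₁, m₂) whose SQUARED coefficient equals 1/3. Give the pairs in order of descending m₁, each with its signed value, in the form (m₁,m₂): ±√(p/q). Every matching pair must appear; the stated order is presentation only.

Admissible pairs with m₁+m₂ = M = 1: (-1/2,3/2), (1/2,1/2)
  (m₁,m₂)=(1/2,1/2): CG² = 2/3, CG = +√(2/3)
  (m₁,m₂)=(-1/2,3/2): CG² = 1/3, CG = +√(1/3)   ← matches the target
Pairs with CG² = 1/3: (-1/2,3/2): +√(1/3)

(-1/2,3/2): +√(1/3)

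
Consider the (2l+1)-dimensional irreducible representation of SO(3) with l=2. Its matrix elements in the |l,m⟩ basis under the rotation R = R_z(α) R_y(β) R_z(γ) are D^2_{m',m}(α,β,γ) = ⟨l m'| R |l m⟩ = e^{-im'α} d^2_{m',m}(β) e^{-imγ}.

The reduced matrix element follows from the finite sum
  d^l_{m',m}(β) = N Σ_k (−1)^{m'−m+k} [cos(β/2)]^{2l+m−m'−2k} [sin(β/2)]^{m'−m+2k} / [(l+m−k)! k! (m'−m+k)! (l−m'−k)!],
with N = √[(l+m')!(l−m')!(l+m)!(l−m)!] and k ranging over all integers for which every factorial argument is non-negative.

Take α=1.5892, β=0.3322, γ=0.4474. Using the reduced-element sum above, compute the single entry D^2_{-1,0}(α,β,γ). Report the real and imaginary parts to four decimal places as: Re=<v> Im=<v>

Re=-0.0069 Im=0.3775

Split into d^2_{-1,0}(β=0.3322) × two z-phases.
With c≡cos(β/2)=0.986237 and s≡sin(β/2)=0.165337, N=[1·6·2·2]^{1/2}=4.898979
The bounds max(0,m−m')=1 and min(l+m,l−m')=2 give 2 terms
  k=1: (−1)^0·4.8990/(2)·0.9862^3·0.1653^1 = +0.388499
  k=2: (−1)^1·4.8990/(2)·0.9862^1·0.1653^3 = -0.010919
d^2_{-1,0}(0.3322) = +0.388499 -0.010919 = +0.377581
Phases: e^{-i·(-1)·1.5892}=-0.018403+0.999831i, e^{-i·(0)·0.4474}=+1.000000+0.000000i ⇒ D=-0.006948+0.377517i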